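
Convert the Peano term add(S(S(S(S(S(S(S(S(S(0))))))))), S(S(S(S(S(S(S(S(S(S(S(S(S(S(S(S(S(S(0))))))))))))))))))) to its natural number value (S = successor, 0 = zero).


add(S^9(0), S^18(0)):
S^9(0) = 9
S^18(0) = 18
9 + 18 = 27

27


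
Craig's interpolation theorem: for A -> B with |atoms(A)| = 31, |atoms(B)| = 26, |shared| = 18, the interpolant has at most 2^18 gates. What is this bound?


Shared atoms = 18
Craig interpolant size bound = 2^18
= 262144

262144


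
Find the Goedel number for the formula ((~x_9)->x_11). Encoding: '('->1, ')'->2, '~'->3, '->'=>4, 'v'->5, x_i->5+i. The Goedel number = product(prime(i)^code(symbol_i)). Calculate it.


Formula: ((~x_9)->x_11)
Symbol codes: [1, 1, 3, 14, 2, 4, 16, 2]
Primes: [2, 3, 5, 7, 11, 13, 17, 19]
p_1^1 = 2^1 = 2
p_2^1 = 3^1 = 3
p_3^3 = 5^3 = 125
p_4^14 = 7^14 = 678223072849
p_5^2 = 11^2 = 121
p_6^4 = 13^4 = 28561
p_7^16 = 17^16 = 48661191875666868481
p_8^2 = 19^2 = 361
Product = 30880373683409872649643903650637655728096750

30880373683409872649643903650637655728096750


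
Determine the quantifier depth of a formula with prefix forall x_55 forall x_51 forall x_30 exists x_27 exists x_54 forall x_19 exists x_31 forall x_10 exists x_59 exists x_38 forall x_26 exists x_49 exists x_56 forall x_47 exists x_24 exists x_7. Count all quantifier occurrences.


Quantifier prefix has 16 quantifier symbols.
Quantifier depth = 16

16


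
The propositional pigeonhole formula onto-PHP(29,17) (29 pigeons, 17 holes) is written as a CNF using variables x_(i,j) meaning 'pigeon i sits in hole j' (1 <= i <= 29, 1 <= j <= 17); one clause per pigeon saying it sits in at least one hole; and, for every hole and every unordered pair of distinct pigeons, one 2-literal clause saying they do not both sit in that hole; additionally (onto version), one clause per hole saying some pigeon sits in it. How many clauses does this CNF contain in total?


onto-PHP(29,17): 29 pigeons, 17 holes, 29*17 = 493 variables.
- pigeon clauses: one per pigeon -> 29 clauses
- hole clauses: 17 holes * C(29,2) = 17 * 406 -> 6902 clauses
- onto clauses: one per hole -> 17 clauses
Total clauses = 29 + 6902 + 17 = 6948

6948


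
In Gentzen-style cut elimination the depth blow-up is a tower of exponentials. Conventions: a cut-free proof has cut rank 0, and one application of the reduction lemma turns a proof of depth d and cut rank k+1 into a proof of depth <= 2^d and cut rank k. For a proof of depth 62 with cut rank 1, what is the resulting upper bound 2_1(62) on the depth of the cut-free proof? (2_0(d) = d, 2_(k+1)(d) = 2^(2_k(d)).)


Each rank reduction sends depth d to at most 2^d; cut rank r needs r reductions.
2_0(62) = 62
2_1(62) = 2^62 = 4611686018427387904
Cut-free depth bound = 4611686018427387904

4611686018427387904


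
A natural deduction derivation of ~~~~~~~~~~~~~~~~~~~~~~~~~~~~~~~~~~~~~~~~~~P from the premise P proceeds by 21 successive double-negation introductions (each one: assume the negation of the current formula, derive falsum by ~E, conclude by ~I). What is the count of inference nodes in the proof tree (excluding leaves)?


Each double-negation introduction (from C infer ~~C) uses 2 inference nodes: one ~E (C and ~C give falsum) and one ~I (discharge ~C).
21 double negations = 21 * 2 = 42 inference nodes.

42


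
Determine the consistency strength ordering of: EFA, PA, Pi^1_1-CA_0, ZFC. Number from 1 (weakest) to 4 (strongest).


Ordering by consistency strength:
1. EFA
2. PA
3. Pi^1_1-CA_0
4. ZFC


EFA=1, PA=2, Pi^1_1-CA_0=3, ZFC=4


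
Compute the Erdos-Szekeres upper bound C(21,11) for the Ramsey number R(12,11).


R(12,11) <= C(12+11-2, 12-1) = C(21, 11)
C(21, 11) = 21! / (11! * 10!)
= 352716

352716


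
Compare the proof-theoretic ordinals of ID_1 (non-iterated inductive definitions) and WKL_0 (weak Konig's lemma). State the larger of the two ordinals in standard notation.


Proof-theoretic ordinal of ID_1 (non-iterated inductive definitions): psi_0(epsilon_{Omega+1})
Proof-theoretic ordinal of WKL_0 (weak Konig's lemma): omega^omega
Comparing: omega^omega < psi_0(epsilon_{Omega+1}).
The larger ordinal is psi_0(epsilon_{Omega+1}) (from ID_1 (non-iterated inductive definitions)).

psi_0(epsilon_{Omega+1})


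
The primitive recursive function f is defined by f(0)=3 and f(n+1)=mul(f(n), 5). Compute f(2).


f(0) = 3
f(1) = mul(f(0), 5) = mul(3, 5) = 15
f(2) = mul(f(1), 5) = mul(15, 5) = 75


75


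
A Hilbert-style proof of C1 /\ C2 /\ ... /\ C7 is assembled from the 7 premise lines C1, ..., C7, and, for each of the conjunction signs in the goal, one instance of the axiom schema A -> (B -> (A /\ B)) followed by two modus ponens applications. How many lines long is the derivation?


Conjoining 7 premises:
- 7 premise lines
- the goal has 6 conjunction signs; each costs 1 axiom instance + 2 MP = 3 lines: 3 * 6 = 18
Total = 7 + 18 = 25 lines.

25


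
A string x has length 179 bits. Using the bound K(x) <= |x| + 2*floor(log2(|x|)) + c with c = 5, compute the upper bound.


floor(log2(179)) = 7
2 * 7 = 14
K(x) <= 179 + 14 + 5 = 198

198


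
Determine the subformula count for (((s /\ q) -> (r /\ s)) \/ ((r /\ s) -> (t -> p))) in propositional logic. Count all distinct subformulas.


Formula: (((s /\ q) -> (r /\ s)) \/ ((r /\ s) -> (t -> p)))
Subformulas found:
  1. q
  2. s
  3. r
  4. t
  5. p
  6. (r /\ s)
  7. (s /\ q)
  8. (t -> p)
  9. ((s /\ q) -> (r /\ s))
  10. ((r /\ s) -> (t -> p))
  11. (((s /\ q) -> (r /\ s)) \/ ((r /\ s) -> (t -> p)))
Total distinct subformulas = 11

11


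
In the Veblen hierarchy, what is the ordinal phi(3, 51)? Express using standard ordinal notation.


phi(3, 51):
phi(3, beta) = eta_beta (the beta-th eta number, fixed point of zeta).
phi(3, 51) = eta_51

eta_51


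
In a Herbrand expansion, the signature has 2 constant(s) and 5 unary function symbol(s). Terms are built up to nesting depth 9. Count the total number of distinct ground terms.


Herbrand terms by depth:
Depth 0: 2 constants
Depth 1: 10 new terms (running total: 12)
Depth 2: 50 new terms (running total: 62)
Depth 3: 250 new terms (running total: 312)
Depth 4: 1250 new terms (running total: 1562)
Depth 5: 6250 new terms (running total: 7812)
Depth 6: 31250 new terms (running total: 39062)
Depth 7: 156250 new terms (running total: 195312)
Depth 8: 781250 new terms (running total: 976562)
Depth 9: 3906250 new terms (running total: 4882812)
Total distinct ground terms = 4882812

4882812


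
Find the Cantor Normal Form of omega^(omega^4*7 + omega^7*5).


omega^(omega^4*7 + omega^7*5):
In ordinal addition a term is absorbed by a following term of strictly larger exponent: 4 < 7, so omega^4*7 + omega^7*5 = omega^7*5.
omega raised to a CNF ordinal is a single CNF term: Result = omega^(omega^7*5)

omega^(omega^7*5)


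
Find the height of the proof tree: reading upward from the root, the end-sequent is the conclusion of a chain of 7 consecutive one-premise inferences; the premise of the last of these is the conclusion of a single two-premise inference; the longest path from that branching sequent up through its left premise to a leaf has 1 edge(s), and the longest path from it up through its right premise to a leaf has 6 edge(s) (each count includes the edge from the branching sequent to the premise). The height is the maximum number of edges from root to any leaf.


Longest path through the left premise: 1 edges (measured from the branching sequent)
Longest path through the right premise: 6 edges
Height of the subtree rooted at the branching sequent: max(1, 6) = 6
The branching sequent sits 7 edges above the root (the chain of one-premise inferences), so height = 6 + 7 = 13

13


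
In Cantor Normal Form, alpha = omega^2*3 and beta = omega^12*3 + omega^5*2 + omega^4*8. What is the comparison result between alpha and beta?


Compare term by term from highest exponent:
alpha = omega^2*3
beta = omega^12*3 + omega^5*2 + omega^4*8
Term 1: alpha has omega^2*3, beta has omega^12*3
Term 2: alpha has omega^0*0, beta has omega^5*2
Term 3: alpha has omega^0*0, beta has omega^4*8
Result: alpha < beta

alpha < beta


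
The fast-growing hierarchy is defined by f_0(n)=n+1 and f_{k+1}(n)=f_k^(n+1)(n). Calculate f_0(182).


f_0(182) = 182 + 1 = 183

183


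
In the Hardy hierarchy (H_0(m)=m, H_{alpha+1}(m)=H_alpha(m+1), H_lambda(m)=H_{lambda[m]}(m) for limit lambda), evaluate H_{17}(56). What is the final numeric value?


H_17(56):
For finite ordinals k, H_k(n) = n + k (each successor step adds 1).
H_17(56) = 56 + 17 = 73

73


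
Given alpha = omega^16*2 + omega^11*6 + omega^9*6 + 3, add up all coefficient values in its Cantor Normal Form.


CNF: omega^16*2 + omega^11*6 + omega^9*6 + 3
Coefficients: 2 + 6 + 6 + 3 = 17

17


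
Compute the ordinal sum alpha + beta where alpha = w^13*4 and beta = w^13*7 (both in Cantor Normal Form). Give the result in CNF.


Ordinal addition w^13*4 + w^13*7:
Both terms have the same exponent 13.
w^e*c + w^e*d = w^e*(c+d).
Result = w^13*(4+7) = w^13*11

w^13*11


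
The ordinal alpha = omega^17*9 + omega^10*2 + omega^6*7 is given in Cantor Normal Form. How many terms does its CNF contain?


CNF: omega^17*9 + omega^10*2 + omega^6*7
Count the summands separated by '+':
  term 1: omega^17*9
  term 2: omega^10*2
  term 3: omega^6*7
Total terms = 3

3


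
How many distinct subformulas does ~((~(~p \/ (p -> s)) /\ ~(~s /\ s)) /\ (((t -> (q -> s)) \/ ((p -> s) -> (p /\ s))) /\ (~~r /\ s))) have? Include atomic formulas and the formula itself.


Formula: ~((~(~p \/ (p -> s)) /\ ~(~s /\ s)) /\ (((t -> (q -> s)) \/ ((p -> s) -> (p /\ s))) /\ (~~r /\ s)))
Subformulas found:
  1. r
  2. q
  3. s
  4. t
  5. p
  6. ~p
  7. ~r
  8. ~s
  9. ~~r
  10. (p /\ s)
  11. (p -> s)
  12. (q -> s)
  13. (~s /\ s)
  14. ~(~s /\ s)
  15. (~~r /\ s)
  16. (t -> (q -> s))
  17. (~p \/ (p -> s))
  18. ~(~p \/ (p -> s))
  19. ((p -> s) -> (p /\ s))
  20. (~(~p \/ (p -> s)) /\ ~(~s /\ s))
  21. ((t -> (q -> s)) \/ ((p -> s) -> (p /\ s)))
  22. (((t -> (q -> s)) \/ ((p -> s) -> (p /\ s))) /\ (~~r /\ s))
  23. ((~(~p \/ (p -> s)) /\ ~(~s /\ s)) /\ (((t -> (q -> s)) \/ ((p -> s) -> (p /\ s))) /\ (~~r /\ s)))
  24. ~((~(~p \/ (p -> s)) /\ ~(~s /\ s)) /\ (((t -> (q -> s)) \/ ((p -> s) -> (p /\ s))) /\ (~~r /\ s)))
Total distinct subformulas = 24

24


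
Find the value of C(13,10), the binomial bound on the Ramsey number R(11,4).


R(11,4) <= C(11+4-2, 11-1) = C(13, 10)
C(13, 10) = 13! / (10! * 3!)
= 286

286


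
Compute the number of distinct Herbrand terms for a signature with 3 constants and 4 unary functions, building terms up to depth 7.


Herbrand terms by depth:
Depth 0: 3 constants
Depth 1: 12 new terms (running total: 15)
Depth 2: 48 new terms (running total: 63)
Depth 3: 192 new terms (running total: 255)
Depth 4: 768 new terms (running total: 1023)
Depth 5: 3072 new terms (running total: 4095)
Depth 6: 12288 new terms (running total: 16383)
Depth 7: 49152 new terms (running total: 65535)
Total distinct ground terms = 65535

65535


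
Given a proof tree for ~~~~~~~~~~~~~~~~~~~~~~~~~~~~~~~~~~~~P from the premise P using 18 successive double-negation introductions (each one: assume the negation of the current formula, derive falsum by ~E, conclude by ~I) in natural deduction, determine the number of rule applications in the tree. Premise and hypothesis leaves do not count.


Each double-negation introduction (from C infer ~~C) uses 2 inference nodes: one ~E (C and ~C give falsum) and one ~I (discharge ~C).
18 double negations = 18 * 2 = 36 inference nodes.

36


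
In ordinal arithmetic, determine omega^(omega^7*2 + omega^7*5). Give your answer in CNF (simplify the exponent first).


omega^(omega^7*2 + omega^7*5):
Both terms of the exponent have the same exponent 7, so they merge: omega^7*2 + omega^7*5 = omega^7*(2+5) = omega^7*7.
omega raised to a CNF ordinal is a single CNF term: Result = omega^(omega^7*7)

omega^(omega^7*7)


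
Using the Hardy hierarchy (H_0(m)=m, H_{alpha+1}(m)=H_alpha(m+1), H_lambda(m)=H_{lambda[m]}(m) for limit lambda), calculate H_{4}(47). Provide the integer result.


H_4(47):
For finite ordinals k, H_k(n) = n + k (each successor step adds 1).
H_4(47) = 47 + 4 = 51

51


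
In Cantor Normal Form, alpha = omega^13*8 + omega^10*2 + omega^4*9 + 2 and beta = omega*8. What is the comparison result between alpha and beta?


Compare term by term from highest exponent:
alpha = omega^13*8 + omega^10*2 + omega^4*9 + 2
beta = omega*8
Term 1: alpha has omega^13*8, beta has omega^1*8
Term 2: alpha has omega^10*2, beta has omega^0*0
Term 3: alpha has omega^4*9, beta has omega^0*0
Term 4: alpha has omega^0*2, beta has omega^0*0
Result: alpha > beta

alpha > beta


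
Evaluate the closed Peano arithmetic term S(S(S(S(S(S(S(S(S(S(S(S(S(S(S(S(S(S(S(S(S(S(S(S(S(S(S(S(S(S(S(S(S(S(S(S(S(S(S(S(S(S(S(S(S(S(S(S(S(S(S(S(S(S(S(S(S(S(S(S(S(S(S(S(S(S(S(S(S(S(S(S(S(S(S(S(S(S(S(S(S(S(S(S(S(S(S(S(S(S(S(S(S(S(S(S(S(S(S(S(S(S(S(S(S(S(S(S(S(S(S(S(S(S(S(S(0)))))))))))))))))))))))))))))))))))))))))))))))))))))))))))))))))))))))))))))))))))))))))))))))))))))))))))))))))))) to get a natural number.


Counting successors applied to 0:
116 applications of S to 0 = 116

116


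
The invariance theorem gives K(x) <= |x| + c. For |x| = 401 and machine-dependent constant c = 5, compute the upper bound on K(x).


K(x) <= |x| + c = 401 + 5 = 406

406


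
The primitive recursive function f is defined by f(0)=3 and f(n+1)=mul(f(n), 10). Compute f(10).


f(0) = 3
f(1) = mul(f(0), 10) = mul(3, 10) = 30
f(2) = mul(f(1), 10) = mul(30, 10) = 300
f(3) = mul(f(2), 10) = mul(300, 10) = 3000
f(4) = mul(f(3), 10) = mul(3000, 10) = 30000
f(5) = mul(f(4), 10) = mul(30000, 10) = 300000
f(6) = mul(f(5), 10) = mul(300000, 10) = 3000000
f(7) = mul(f(6), 10) = mul(3000000, 10) = 30000000
f(8) = mul(f(7), 10) = mul(30000000, 10) = 300000000
f(9) = mul(f(8), 10) = mul(300000000, 10) = 3000000000
f(10) = mul(f(9), 10) = mul(3000000000, 10) = 30000000000


30000000000


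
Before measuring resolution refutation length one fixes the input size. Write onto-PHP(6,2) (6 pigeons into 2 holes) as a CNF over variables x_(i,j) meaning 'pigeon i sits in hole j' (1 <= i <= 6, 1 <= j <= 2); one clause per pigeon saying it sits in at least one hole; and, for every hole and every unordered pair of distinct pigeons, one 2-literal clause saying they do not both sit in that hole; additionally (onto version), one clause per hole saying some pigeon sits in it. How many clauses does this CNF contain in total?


onto-PHP(6,2): 6 pigeons, 2 holes, 6*2 = 12 variables.
- pigeon clauses: one per pigeon -> 6 clauses
- hole clauses: 2 holes * C(6,2) = 2 * 15 -> 30 clauses
- onto clauses: one per hole -> 2 clauses
Total clauses = 6 + 30 + 2 = 38

38


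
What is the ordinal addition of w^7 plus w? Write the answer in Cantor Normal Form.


Ordinal addition w^7 + w:
Leading exponent of alpha (7) > leading exponent of beta (1).
Since alpha's term has higher exponent than beta's leading term,
the sum is simply alpha followed by beta.
Result = w^7 + w

w^7 + w


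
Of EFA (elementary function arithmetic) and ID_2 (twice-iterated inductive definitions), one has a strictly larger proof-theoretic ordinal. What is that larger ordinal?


Proof-theoretic ordinal of EFA (elementary function arithmetic): omega^3
Proof-theoretic ordinal of ID_2 (twice-iterated inductive definitions): psi_0(epsilon_{Omega_2+1})
Comparing: omega^3 < psi_0(epsilon_{Omega_2+1}).
The larger ordinal is psi_0(epsilon_{Omega_2+1}) (from ID_2 (twice-iterated inductive definitions)).

psi_0(epsilon_{Omega_2+1})


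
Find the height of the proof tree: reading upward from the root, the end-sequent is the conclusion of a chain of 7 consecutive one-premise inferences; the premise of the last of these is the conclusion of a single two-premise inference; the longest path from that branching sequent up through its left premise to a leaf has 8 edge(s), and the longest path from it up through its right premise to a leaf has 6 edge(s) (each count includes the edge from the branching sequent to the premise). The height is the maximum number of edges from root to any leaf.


Longest path through the left premise: 8 edges (measured from the branching sequent)
Longest path through the right premise: 6 edges
Height of the subtree rooted at the branching sequent: max(8, 6) = 8
The branching sequent sits 7 edges above the root (the chain of one-premise inferences), so height = 8 + 7 = 15

15


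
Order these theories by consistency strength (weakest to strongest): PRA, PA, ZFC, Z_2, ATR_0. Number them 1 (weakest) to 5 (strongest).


Ordering by consistency strength:
1. PRA
2. PA
3. ATR_0
4. Z_2
5. ZFC


PRA=1, PA=2, ZFC=5, Z_2=4, ATR_0=3


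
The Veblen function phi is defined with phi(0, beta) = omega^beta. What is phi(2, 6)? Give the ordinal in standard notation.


phi(2, 6):
phi(2, beta) = zeta_beta (the beta-th zeta number, fixed point of epsilon).
phi(2, 6) = zeta_6

zeta_6


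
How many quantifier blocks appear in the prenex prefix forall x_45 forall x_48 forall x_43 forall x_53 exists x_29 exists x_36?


Alternations = 1.
Blocks = alternations + 1 = 2

2


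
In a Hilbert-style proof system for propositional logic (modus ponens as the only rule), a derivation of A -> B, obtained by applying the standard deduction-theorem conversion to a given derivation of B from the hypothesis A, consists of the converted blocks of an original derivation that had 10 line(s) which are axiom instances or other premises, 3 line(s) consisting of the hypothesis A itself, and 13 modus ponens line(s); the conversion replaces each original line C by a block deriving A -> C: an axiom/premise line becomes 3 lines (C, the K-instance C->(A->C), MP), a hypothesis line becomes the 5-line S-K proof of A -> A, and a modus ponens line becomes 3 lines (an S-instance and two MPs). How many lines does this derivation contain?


Deduction-theorem conversion, block by block:
- 10 axiom/premise lines -> 3 lines each = 30
- 3 hypothesis lines -> 5 lines each (identity proof A->A) = 15
- 13 MP lines -> 3 lines each (S-instance, MP, MP) = 39
Total = 30 + 15 + 39 = 84 lines.

84


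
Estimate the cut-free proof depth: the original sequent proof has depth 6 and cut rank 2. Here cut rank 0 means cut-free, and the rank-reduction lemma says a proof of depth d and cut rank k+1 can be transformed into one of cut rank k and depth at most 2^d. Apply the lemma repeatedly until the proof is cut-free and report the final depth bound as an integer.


Each rank reduction sends depth d to at most 2^d; cut rank r needs r reductions.
2_0(6) = 6
2_1(6) = 2^6 = 64
2_2(6) = 2^64 = 18446744073709551616
Cut-free depth bound = 18446744073709551616

18446744073709551616


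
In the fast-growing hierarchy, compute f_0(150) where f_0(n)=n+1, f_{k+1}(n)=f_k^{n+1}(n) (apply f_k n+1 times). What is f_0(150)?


f_0(150) = 150 + 1 = 151

151


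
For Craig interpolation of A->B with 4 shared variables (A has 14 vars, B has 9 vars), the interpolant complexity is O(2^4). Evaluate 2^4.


Shared atoms = 4
Craig interpolant size bound = 2^4
= 16

16


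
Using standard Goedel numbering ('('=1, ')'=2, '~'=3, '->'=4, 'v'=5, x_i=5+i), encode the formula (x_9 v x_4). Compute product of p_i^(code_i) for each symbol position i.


Formula: (x_9 v x_4)
Symbol codes: [1, 14, 5, 9, 2]
Primes: [2, 3, 5, 7, 11]
p_1^1 = 2^1 = 2
p_2^14 = 3^14 = 4782969
p_3^5 = 5^5 = 3125
p_4^9 = 7^9 = 40353607
p_5^2 = 11^2 = 121
Product = 145963851310132143750

145963851310132143750


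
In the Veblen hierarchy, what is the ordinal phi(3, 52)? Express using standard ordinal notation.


phi(3, 52):
phi(3, beta) = eta_beta (the beta-th eta number, fixed point of zeta).
phi(3, 52) = eta_52

eta_52


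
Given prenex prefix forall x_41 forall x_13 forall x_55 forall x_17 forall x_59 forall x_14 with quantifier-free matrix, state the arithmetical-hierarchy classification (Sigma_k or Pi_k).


Leading quantifier is forall, so the class is Pi.
Number of quantifier blocks = alternations + 1 = 0 + 1 = 1.
Classification: Pi_1

Pi_1


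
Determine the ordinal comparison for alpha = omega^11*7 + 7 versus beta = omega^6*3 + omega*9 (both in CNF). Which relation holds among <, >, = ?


Compare term by term from highest exponent:
alpha = omega^11*7 + 7
beta = omega^6*3 + omega*9
Term 1: alpha has omega^11*7, beta has omega^6*3
Term 2: alpha has omega^0*7, beta has omega^1*9
Result: alpha > beta

alpha > beta


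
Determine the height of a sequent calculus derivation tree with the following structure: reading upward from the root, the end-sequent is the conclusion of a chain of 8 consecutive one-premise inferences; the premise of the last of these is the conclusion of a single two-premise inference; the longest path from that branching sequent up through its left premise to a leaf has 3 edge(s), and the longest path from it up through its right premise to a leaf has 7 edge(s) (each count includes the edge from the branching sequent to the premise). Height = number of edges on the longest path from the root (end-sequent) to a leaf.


Longest path through the left premise: 3 edges (measured from the branching sequent)
Longest path through the right premise: 7 edges
Height of the subtree rooted at the branching sequent: max(3, 7) = 7
The branching sequent sits 8 edges above the root (the chain of one-premise inferences), so height = 7 + 8 = 15

15


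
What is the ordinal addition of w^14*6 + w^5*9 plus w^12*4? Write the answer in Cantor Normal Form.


Ordinal addition (w^14*6 + w^5*9) + w^12*4:
alpha's leading term has exponent 14 > beta's exponent 12, so it survives.
alpha's tail term has exponent 5 < beta's exponent 12, so it is absorbed by beta.
In ordinal addition, any term followed by a strictly larger-exponent term is absorbed.
Result = w^14*6 + w^12*4

w^14*6 + w^12*4


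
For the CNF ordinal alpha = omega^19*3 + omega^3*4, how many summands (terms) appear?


CNF: omega^19*3 + omega^3*4
Count the summands separated by '+':
  term 1: omega^19*3
  term 2: omega^3*4
Total terms = 2

2


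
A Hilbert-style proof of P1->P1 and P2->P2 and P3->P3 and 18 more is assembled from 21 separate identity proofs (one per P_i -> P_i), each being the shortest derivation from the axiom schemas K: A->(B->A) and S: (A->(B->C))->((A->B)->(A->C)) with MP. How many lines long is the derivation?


The shortest proof of A->A from K and S in the Hilbert calculus has exactly 5 lines:
(1) K instance A->((A->A)->A), (2) S instance, (3) MP on 1,2, (4) K instance A->(A->A), (5) MP on 3,4.
For 21 independent identities: 21 * 5 = 105 lines total.

105


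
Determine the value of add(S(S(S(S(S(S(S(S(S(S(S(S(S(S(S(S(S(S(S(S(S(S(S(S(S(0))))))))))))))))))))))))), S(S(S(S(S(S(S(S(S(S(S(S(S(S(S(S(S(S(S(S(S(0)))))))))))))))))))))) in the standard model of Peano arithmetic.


add(S^25(0), S^21(0)):
S^25(0) = 25
S^21(0) = 21
25 + 21 = 46

46


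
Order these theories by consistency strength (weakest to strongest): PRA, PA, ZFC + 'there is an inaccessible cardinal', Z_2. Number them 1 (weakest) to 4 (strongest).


Ordering by consistency strength:
1. PRA
2. PA
3. Z_2
4. ZFC + 'there is an inaccessible cardinal'


PRA=1, PA=2, ZFC + 'there is an inaccessible cardinal'=4, Z_2=3


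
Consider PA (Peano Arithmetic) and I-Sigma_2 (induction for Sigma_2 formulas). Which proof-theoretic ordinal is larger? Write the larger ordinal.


Proof-theoretic ordinal of PA (Peano Arithmetic): epsilon_0
Proof-theoretic ordinal of I-Sigma_2 (induction for Sigma_2 formulas): omega^(omega^omega)
Comparing: omega^(omega^omega) < epsilon_0.
The larger ordinal is epsilon_0 (from PA (Peano Arithmetic)).

epsilon_0


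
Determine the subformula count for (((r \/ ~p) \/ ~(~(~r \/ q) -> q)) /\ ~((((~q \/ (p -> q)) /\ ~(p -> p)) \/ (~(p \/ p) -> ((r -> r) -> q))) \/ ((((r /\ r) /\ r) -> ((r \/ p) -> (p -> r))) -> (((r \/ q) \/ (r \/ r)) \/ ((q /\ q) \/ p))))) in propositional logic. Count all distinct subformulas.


Formula: (((r \/ ~p) \/ ~(~(~r \/ q) -> q)) /\ ~((((~q \/ (p -> q)) /\ ~(p -> p)) \/ (~(p \/ p) -> ((r -> r) -> q))) \/ ((((r /\ r) /\ r) -> ((r \/ p) -> (p -> r))) -> (((r \/ q) \/ (r \/ r)) \/ ((q /\ q) \/ p)))))
Subformulas found:
  1. r
  2. p
  3. q
  4. ~p
  5. ~r
  6. ~q
  7. (q /\ q)
  8. (r -> r)
  9. (r \/ r)
  10. (p -> p)
  11. (p -> q)
  12. (p -> r)
  13. (p \/ p)
  14. (r /\ r)
  15. (r \/ p)
  16. (r \/ q)
  17. (r \/ ~p)
  18. ~(p -> p)
  19. (~r \/ q)
  20. ~(p \/ p)
  21. ~(~r \/ q)
  22. ((r -> r) -> q)
  23. ((q /\ q) \/ p)
  24. ((r /\ r) /\ r)
  25. (~q \/ (p -> q))
  26. (~(~r \/ q) -> q)
  27. ~(~(~r \/ q) -> q)
  28. ((r \/ q) \/ (r \/ r))
  29. ((r \/ p) -> (p -> r))
  30. (~(p \/ p) -> ((r -> r) -> q))
  31. ((~q \/ (p -> q)) /\ ~(p -> p))
  32. ((r \/ ~p) \/ ~(~(~r \/ q) -> q))
  33. (((r /\ r) /\ r) -> ((r \/ p) -> (p -> r)))
  34. (((r \/ q) \/ (r \/ r)) \/ ((q /\ q) \/ p))
  35. (((~q \/ (p -> q)) /\ ~(p -> p)) \/ (~(p \/ p) -> ((r -> r) -> q)))
  36. ((((r /\ r) /\ r) -> ((r \/ p) -> (p -> r))) -> (((r \/ q) \/ (r \/ r)) \/ ((q /\ q) \/ p)))
  37. ((((~q \/ (p -> q)) /\ ~(p -> p)) \/ (~(p \/ p) -> ((r -> r) -> q))) \/ ((((r /\ r) /\ r) -> ((r \/ p) -> (p -> r))) -> (((r \/ q) \/ (r \/ r)) \/ ((q /\ q) \/ p))))
  38. ~((((~q \/ (p -> q)) /\ ~(p -> p)) \/ (~(p \/ p) -> ((r -> r) -> q))) \/ ((((r /\ r) /\ r) -> ((r \/ p) -> (p -> r))) -> (((r \/ q) \/ (r \/ r)) \/ ((q /\ q) \/ p))))
  39. (((r \/ ~p) \/ ~(~(~r \/ q) -> q)) /\ ~((((~q \/ (p -> q)) /\ ~(p -> p)) \/ (~(p \/ p) -> ((r -> r) -> q))) \/ ((((r /\ r) /\ r) -> ((r \/ p) -> (p -> r))) -> (((r \/ q) \/ (r \/ r)) \/ ((q /\ q) \/ p)))))
Total distinct subformulas = 39

39


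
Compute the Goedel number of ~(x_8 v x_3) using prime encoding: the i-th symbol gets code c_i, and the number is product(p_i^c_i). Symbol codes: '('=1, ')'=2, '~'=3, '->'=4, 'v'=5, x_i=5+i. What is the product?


Formula: ~(x_8 v x_3)
Symbol codes: [3, 1, 13, 5, 8, 2]
Primes: [2, 3, 5, 7, 11, 13]
p_1^3 = 2^3 = 8
p_2^1 = 3^1 = 3
p_3^13 = 5^13 = 1220703125
p_4^5 = 7^5 = 16807
p_5^8 = 11^8 = 214358881
p_6^2 = 13^2 = 169
Product = 17837734028069033203125000

17837734028069033203125000


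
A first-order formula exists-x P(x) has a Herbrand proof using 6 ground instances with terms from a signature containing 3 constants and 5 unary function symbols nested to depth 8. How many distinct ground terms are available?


Herbrand terms by depth:
Depth 0: 3 constants
Depth 1: 15 new terms (running total: 18)
Depth 2: 75 new terms (running total: 93)
Depth 3: 375 new terms (running total: 468)
Depth 4: 1875 new terms (running total: 2343)
Depth 5: 9375 new terms (running total: 11718)
Depth 6: 46875 new terms (running total: 58593)
Depth 7: 234375 new terms (running total: 292968)
Depth 8: 1171875 new terms (running total: 1464843)
Total distinct ground terms = 1464843

1464843


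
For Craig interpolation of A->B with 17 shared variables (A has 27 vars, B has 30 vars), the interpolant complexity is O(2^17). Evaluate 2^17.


Shared atoms = 17
Craig interpolant size bound = 2^17
= 131072

131072


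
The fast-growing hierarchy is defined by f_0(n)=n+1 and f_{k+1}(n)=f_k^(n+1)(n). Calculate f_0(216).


f_0(216) = 216 + 1 = 217

217


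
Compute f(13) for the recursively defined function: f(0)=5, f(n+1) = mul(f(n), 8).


f(0) = 5
f(1) = mul(f(0), 8) = mul(5, 8) = 40
f(2) = mul(f(1), 8) = mul(40, 8) = 320
f(3) = mul(f(2), 8) = mul(320, 8) = 2560
f(4) = mul(f(3), 8) = mul(2560, 8) = 20480
f(5) = mul(f(4), 8) = mul(20480, 8) = 163840
f(6) = mul(f(5), 8) = mul(163840, 8) = 1310720
f(7) = mul(f(6), 8) = mul(1310720, 8) = 10485760
f(8) = mul(f(7), 8) = mul(10485760, 8) = 83886080
f(9) = mul(f(8), 8) = mul(83886080, 8) = 671088640
f(10) = mul(f(9), 8) = mul(671088640, 8) = 5368709120
f(11) = mul(f(10), 8) = mul(5368709120, 8) = 42949672960
f(12) = mul(f(11), 8) = mul(42949672960, 8) = 343597383680
f(13) = mul(f(12), 8) = mul(343597383680, 8) = 2748779069440


2748779069440


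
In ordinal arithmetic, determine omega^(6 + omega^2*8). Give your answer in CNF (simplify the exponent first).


omega^(6 + omega^2*8):
In ordinal addition a term is absorbed by a following term of strictly larger exponent: 0 < 2, so 6 + omega^2*8 = omega^2*8.
omega raised to a CNF ordinal is a single CNF term: Result = omega^(omega^2*8)

omega^(omega^2*8)


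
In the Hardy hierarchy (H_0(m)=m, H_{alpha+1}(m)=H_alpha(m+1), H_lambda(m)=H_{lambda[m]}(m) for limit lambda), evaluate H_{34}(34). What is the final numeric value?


H_34(34):
For finite ordinals k, H_k(n) = n + k (each successor step adds 1).
H_34(34) = 34 + 34 = 68

68


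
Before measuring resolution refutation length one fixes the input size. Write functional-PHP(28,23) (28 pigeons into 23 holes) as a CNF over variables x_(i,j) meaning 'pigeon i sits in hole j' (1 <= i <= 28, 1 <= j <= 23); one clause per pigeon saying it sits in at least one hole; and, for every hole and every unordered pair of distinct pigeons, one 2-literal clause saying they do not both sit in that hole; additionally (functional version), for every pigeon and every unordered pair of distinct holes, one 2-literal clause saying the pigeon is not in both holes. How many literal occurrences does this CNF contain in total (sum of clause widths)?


functional-PHP(28,23): 28 pigeons, 23 holes, 28*23 = 644 variables.
- pigeon clauses: one per pigeon -> 28 clauses of width 23 -> 644 literals
- hole clauses: 23 holes * C(28,2) = 23 * 378 -> 8694 clauses of width 2 -> 17388 literals
- functional clauses: 28 pigeons * C(23,2) = 28 * 253 -> 7084 clauses of width 2 -> 14168 literals
Total literal occurrences = 644 + 17388 + 14168 = 32200

32200


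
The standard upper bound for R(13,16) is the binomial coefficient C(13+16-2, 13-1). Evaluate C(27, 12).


R(13,16) <= C(13+16-2, 13-1) = C(27, 12)
C(27, 12) = 27! / (12! * 15!)
= 17383860

17383860


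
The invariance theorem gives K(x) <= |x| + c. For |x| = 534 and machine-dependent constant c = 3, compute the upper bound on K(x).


K(x) <= |x| + c = 534 + 3 = 537

537


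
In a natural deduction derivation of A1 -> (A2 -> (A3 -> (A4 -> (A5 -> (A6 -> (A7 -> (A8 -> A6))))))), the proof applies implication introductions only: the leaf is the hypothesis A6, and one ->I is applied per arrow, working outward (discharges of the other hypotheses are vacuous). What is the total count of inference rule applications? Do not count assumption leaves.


The formula has 8 arrows (->); its innermost consequent A6 is one of the antecedents,
so the proof starts from the hypothesis leaf A6 (not a rule application) and closes one arrow per ->I.
Building A1 -> (A2 -> (A3 -> (A4 -> (A5 -> (A6 -> (A7 -> (A8 -> A6))))))) therefore takes 8 nested implication introductions.
Total inference nodes = 8

8


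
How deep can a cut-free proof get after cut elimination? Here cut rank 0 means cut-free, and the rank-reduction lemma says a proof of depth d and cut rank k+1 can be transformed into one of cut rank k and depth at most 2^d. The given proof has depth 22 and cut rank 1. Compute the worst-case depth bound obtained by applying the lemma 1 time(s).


Each rank reduction sends depth d to at most 2^d; cut rank r needs r reductions.
2_0(22) = 22
2_1(22) = 2^22 = 4194304
Cut-free depth bound = 4194304

4194304


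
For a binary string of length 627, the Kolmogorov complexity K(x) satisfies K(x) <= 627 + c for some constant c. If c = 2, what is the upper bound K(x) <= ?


K(x) <= |x| + c = 627 + 2 = 629

629


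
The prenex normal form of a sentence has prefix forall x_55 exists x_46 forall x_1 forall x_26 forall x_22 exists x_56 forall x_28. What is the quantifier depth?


Quantifier prefix has 7 quantifier symbols.
Quantifier depth = 7

7


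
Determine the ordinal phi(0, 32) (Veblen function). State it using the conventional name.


phi(0, 32):
phi(0, beta) = omega^beta by definition.
phi(0, 32) = omega^32

omega^32


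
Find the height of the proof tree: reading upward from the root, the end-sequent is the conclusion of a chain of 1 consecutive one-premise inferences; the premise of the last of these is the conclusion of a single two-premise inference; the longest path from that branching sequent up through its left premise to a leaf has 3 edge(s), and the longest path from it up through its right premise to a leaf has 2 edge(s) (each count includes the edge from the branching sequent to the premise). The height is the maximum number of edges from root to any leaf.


Longest path through the left premise: 3 edges (measured from the branching sequent)
Longest path through the right premise: 2 edges
Height of the subtree rooted at the branching sequent: max(3, 2) = 3
The branching sequent sits 1 edges above the root (the chain of one-premise inferences), so height = 3 + 1 = 4

4


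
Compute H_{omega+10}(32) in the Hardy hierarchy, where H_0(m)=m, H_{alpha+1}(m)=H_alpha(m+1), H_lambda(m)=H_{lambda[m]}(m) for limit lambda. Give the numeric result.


H_{omega+10}(32):
Unwind the 10 successor steps: H_{omega+10}(32) = H_omega(32+10) = H_omega(42).
H_omega(m) = H_m(m) = m + m = 2m.
Result = 2 * 42 = 84

84


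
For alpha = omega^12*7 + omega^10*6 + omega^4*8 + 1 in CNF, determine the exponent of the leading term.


CNF: omega^12*7 + omega^10*6 + omega^4*8 + 1
The leading term is omega^12*7, which has exponent 12.

12


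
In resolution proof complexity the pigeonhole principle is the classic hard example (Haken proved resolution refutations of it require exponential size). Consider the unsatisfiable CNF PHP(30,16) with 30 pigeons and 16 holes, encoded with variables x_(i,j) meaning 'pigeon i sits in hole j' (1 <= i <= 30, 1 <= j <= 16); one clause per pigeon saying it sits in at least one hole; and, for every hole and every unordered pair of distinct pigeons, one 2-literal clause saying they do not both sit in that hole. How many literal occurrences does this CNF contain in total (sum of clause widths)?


PHP(30,16): 30 pigeons, 16 holes, 30*16 = 480 variables.
- pigeon clauses: one per pigeon -> 30 clauses of width 16 -> 480 literals
- hole clauses: 16 holes * C(30,2) = 16 * 435 -> 6960 clauses of width 2 -> 13920 literals
Total literal occurrences = 480 + 13920 = 14400

14400


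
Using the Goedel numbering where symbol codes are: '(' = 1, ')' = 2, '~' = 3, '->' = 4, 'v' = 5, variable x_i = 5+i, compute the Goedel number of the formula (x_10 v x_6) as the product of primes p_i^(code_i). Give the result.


Formula: (x_10 v x_6)
Symbol codes: [1, 15, 5, 11, 2]
Primes: [2, 3, 5, 7, 11]
p_1^1 = 2^1 = 2
p_2^15 = 3^15 = 14348907
p_3^5 = 5^5 = 3125
p_4^11 = 7^11 = 1977326743
p_5^2 = 11^2 = 121
Product = 21456686142589425131250

21456686142589425131250


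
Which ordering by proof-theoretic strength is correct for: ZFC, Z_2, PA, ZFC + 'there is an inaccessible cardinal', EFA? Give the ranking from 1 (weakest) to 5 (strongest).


Ordering by consistency strength:
1. EFA
2. PA
3. Z_2
4. ZFC
5. ZFC + 'there is an inaccessible cardinal'


ZFC=4, Z_2=3, PA=2, ZFC + 'there is an inaccessible cardinal'=5, EFA=1


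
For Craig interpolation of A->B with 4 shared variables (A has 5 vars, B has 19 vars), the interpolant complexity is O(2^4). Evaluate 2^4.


Shared atoms = 4
Craig interpolant size bound = 2^4
= 16

16


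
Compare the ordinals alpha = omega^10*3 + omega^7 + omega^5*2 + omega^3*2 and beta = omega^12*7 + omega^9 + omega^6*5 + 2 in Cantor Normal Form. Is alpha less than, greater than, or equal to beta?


Compare term by term from highest exponent:
alpha = omega^10*3 + omega^7 + omega^5*2 + omega^3*2
beta = omega^12*7 + omega^9 + omega^6*5 + 2
Term 1: alpha has omega^10*3, beta has omega^12*7
Term 2: alpha has omega^7*1, beta has omega^9*1
Term 3: alpha has omega^5*2, beta has omega^6*5
Term 4: alpha has omega^3*2, beta has omega^0*2
Result: alpha < beta

alpha < beta


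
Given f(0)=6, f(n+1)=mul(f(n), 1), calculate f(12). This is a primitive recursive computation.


f(0) = 6
f(1) = mul(f(0), 1) = mul(6, 1) = 6
f(2) = mul(f(1), 1) = mul(6, 1) = 6
f(3) = mul(f(2), 1) = mul(6, 1) = 6
f(4) = mul(f(3), 1) = mul(6, 1) = 6
f(5) = mul(f(4), 1) = mul(6, 1) = 6
f(6) = mul(f(5), 1) = mul(6, 1) = 6
f(7) = mul(f(6), 1) = mul(6, 1) = 6
f(8) = mul(f(7), 1) = mul(6, 1) = 6
f(9) = mul(f(8), 1) = mul(6, 1) = 6
f(10) = mul(f(9), 1) = mul(6, 1) = 6
f(11) = mul(f(10), 1) = mul(6, 1) = 6
f(12) = mul(f(11), 1) = mul(6, 1) = 6


6


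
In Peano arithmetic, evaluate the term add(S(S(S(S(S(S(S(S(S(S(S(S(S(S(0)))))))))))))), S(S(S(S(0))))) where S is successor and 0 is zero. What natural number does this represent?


add(S^14(0), S^4(0)):
S^14(0) = 14
S^4(0) = 4
14 + 4 = 18

18


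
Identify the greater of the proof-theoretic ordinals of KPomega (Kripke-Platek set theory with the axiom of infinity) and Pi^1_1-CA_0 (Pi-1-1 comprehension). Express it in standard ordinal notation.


Proof-theoretic ordinal of KPomega (Kripke-Platek set theory with the axiom of infinity): psi_0(epsilon_{Omega+1})
Proof-theoretic ordinal of Pi^1_1-CA_0 (Pi-1-1 comprehension): psi_0(Omega_omega)
Comparing: psi_0(epsilon_{Omega+1}) < psi_0(Omega_omega).
The larger ordinal is psi_0(Omega_omega) (from Pi^1_1-CA_0 (Pi-1-1 comprehension)).

psi_0(Omega_omega)


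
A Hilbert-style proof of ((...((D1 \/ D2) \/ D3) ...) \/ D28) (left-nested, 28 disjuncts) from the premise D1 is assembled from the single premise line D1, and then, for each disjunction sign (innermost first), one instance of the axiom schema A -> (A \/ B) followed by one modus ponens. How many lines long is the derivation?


Building the left-nested 28-ary disjunction from D1:
- 1 premise line (D1)
- 28 disjuncts means 27 disjunction signs; each needs 1 axiom instance + 1 MP = 2 lines: 2 * 27 = 54
Total = 1 + 54 = 55 lines.

55


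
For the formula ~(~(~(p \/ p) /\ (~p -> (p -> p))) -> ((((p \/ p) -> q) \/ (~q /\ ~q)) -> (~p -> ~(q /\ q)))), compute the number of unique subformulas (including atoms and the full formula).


Formula: ~(~(~(p \/ p) /\ (~p -> (p -> p))) -> ((((p \/ p) -> q) \/ (~q /\ ~q)) -> (~p -> ~(q /\ q))))
Subformulas found:
  1. p
  2. q
  3. ~p
  4. ~q
  5. (p \/ p)
  6. (q /\ q)
  7. (p -> p)
  8. ~(p \/ p)
  9. ~(q /\ q)
  10. (~q /\ ~q)
  11. ((p \/ p) -> q)
  12. (~p -> (p -> p))
  13. (~p -> ~(q /\ q))
  14. (~(p \/ p) /\ (~p -> (p -> p)))
  15. (((p \/ p) -> q) \/ (~q /\ ~q))
  16. ~(~(p \/ p) /\ (~p -> (p -> p)))
  17. ((((p \/ p) -> q) \/ (~q /\ ~q)) -> (~p -> ~(q /\ q)))
  18. (~(~(p \/ p) /\ (~p -> (p -> p))) -> ((((p \/ p) -> q) \/ (~q /\ ~q)) -> (~p -> ~(q /\ q))))
  19. ~(~(~(p \/ p) /\ (~p -> (p -> p))) -> ((((p \/ p) -> q) \/ (~q /\ ~q)) -> (~p -> ~(q /\ q))))
Total distinct subformulas = 19

19


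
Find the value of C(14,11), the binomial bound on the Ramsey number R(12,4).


R(12,4) <= C(12+4-2, 12-1) = C(14, 11)
C(14, 11) = 14! / (11! * 3!)
= 364

364


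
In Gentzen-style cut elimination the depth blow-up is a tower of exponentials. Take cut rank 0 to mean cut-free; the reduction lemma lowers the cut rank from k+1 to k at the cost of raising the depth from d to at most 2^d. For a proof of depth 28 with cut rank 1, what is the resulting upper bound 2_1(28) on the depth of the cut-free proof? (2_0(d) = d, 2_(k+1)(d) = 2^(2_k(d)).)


Each rank reduction sends depth d to at most 2^d; cut rank r needs r reductions.
2_0(28) = 28
2_1(28) = 2^28 = 268435456
Cut-free depth bound = 268435456

268435456


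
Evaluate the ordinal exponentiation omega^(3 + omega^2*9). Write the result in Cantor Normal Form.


omega^(3 + omega^2*9):
In ordinal addition a term is absorbed by a following term of strictly larger exponent: 0 < 2, so 3 + omega^2*9 = omega^2*9.
omega raised to a CNF ordinal is a single CNF term: Result = omega^(omega^2*9)

omega^(omega^2*9)


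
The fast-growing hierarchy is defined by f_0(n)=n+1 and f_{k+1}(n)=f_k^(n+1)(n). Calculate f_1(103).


f_1(103) = f_0^104(103)
f_0 adds 1 each time, applied 104 times.
f_1(103) = 103 + 104 = 207

207
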